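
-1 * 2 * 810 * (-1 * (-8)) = -12960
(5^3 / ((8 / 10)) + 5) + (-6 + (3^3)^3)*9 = 709017 / 4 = 177254.25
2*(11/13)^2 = 242/169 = 1.43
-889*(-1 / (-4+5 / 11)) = -250.74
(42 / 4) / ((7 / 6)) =9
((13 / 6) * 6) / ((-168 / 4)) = -13 / 42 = -0.31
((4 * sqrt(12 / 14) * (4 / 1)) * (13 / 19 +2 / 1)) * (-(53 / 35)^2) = -2292144 * sqrt(42) / 162925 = -91.18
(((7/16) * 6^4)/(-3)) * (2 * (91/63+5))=-2436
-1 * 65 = -65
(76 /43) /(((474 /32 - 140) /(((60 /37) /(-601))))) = 72960 /1915250573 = 0.00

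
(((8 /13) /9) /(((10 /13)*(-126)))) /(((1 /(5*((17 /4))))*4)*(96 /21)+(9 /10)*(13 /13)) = -68 /169695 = -0.00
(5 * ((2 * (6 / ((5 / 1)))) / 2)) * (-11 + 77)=396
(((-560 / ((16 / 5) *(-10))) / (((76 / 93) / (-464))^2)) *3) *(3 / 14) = 1309285620 / 361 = 3626829.97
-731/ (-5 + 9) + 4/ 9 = -6563/ 36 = -182.31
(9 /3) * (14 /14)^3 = 3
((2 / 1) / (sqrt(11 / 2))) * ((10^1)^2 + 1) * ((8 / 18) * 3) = 808 * sqrt(22) / 33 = 114.84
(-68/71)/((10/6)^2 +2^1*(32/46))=-14076/61273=-0.23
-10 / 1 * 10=-100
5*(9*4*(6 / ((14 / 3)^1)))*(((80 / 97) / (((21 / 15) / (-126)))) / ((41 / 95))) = -1108080000 / 27839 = -39803.15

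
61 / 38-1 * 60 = -2219 / 38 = -58.39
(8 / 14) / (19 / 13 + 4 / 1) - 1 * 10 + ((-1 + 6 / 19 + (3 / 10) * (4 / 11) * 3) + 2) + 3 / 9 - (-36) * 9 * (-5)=-2536452418 / 1558095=-1627.92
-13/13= -1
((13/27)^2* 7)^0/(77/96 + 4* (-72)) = -96/27571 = -0.00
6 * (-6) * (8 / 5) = -288 / 5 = -57.60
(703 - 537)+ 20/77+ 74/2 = 203.26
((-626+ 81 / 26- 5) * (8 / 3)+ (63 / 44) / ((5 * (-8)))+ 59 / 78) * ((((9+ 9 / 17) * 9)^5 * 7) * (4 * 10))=-25971341843788103300328 / 11943503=-2174516290889540.81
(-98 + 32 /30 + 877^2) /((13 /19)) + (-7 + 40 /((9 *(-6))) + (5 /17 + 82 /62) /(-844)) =1123962.20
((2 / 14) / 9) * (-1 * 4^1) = -4 / 63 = -0.06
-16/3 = -5.33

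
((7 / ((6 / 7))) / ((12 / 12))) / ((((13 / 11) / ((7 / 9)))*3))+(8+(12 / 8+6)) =18208 / 1053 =17.29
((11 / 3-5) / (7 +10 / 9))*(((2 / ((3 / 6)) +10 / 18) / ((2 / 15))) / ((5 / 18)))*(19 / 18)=-1558 / 73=-21.34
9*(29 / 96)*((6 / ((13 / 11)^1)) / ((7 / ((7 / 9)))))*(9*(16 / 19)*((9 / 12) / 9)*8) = 1914 / 247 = 7.75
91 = 91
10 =10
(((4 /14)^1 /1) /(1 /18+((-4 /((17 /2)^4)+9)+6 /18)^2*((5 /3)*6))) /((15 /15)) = 0.00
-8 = -8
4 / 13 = 0.31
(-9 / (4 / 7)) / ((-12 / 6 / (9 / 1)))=567 / 8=70.88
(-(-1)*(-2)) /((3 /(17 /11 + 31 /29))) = -1.74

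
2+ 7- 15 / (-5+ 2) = 14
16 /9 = 1.78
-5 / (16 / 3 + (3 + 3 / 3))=-15 / 28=-0.54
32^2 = 1024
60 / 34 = 30 / 17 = 1.76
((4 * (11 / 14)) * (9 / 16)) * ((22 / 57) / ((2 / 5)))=1815 / 1064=1.71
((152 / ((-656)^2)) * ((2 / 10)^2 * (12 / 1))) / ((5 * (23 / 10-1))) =57 / 2185300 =0.00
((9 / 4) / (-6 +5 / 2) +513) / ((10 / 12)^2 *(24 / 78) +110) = 839241 / 180530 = 4.65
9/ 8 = 1.12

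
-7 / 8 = -0.88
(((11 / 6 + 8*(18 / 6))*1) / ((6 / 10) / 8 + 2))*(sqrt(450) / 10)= 1550*sqrt(2) / 83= 26.41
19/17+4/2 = 53/17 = 3.12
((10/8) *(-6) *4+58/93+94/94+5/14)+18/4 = -15311/651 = -23.52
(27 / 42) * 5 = 45 / 14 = 3.21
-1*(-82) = 82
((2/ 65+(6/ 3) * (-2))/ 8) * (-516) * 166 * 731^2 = 1476122032566/ 65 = 22709569731.78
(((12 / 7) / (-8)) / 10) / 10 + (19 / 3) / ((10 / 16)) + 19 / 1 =29.13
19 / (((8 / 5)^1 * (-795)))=-19 / 1272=-0.01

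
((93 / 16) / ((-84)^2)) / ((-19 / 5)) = -155 / 715008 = -0.00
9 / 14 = 0.64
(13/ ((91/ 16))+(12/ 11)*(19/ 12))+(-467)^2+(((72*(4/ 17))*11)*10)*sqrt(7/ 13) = 31680*sqrt(91)/ 221+16793162/ 77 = 219460.47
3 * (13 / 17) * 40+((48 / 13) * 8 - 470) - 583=-931.70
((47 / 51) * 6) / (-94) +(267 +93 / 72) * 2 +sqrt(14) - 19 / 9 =sqrt(14) +327061 / 612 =538.16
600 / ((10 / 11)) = 660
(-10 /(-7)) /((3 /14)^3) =3920 /27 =145.19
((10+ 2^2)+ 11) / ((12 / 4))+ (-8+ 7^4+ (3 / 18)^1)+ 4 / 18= 43231 / 18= 2401.72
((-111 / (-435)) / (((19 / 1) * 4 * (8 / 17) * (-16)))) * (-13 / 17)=481 / 1410560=0.00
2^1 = 2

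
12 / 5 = 2.40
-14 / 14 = -1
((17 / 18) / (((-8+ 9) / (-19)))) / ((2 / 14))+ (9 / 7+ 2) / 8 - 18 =-72173 / 504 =-143.20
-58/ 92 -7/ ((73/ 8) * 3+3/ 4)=-9101/ 10350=-0.88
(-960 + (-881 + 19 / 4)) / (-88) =7345 / 352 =20.87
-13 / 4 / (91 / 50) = -1.79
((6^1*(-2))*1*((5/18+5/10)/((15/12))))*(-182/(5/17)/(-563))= -346528/42225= -8.21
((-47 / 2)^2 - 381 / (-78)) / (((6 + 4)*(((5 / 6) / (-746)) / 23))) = -745626627 / 650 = -1147117.89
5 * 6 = 30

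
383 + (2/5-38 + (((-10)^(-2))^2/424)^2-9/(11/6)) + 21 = 71486128640000011/197753600000000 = 361.49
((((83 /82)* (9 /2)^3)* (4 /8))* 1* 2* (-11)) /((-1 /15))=9983655 /656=15218.99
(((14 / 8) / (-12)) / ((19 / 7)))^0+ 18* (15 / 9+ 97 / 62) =1834 / 31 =59.16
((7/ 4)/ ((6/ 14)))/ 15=49/ 180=0.27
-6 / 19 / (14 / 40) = -0.90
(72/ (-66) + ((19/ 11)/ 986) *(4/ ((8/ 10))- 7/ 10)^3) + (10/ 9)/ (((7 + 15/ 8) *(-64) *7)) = -46181032091/ 48514158000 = -0.95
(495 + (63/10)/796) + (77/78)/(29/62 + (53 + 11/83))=42387983020699/85627733880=495.03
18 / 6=3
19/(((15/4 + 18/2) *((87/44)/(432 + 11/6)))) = 4352216/13311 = 326.96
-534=-534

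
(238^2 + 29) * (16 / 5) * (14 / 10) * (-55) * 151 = -10542991536 / 5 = -2108598307.20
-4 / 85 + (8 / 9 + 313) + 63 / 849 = 67961252 / 216495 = 313.92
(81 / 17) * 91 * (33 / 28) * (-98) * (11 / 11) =-1702701 / 34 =-50079.44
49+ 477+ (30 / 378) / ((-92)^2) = 280480037 / 533232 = 526.00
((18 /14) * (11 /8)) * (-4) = -99 /14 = -7.07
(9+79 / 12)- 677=-7937 / 12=-661.42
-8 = -8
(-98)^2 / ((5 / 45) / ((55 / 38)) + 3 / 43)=204421140 / 3119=65540.60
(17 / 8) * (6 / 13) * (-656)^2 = 5486784 / 13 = 422060.31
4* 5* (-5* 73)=-7300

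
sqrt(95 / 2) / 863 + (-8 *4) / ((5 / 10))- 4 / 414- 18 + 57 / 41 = -684217 / 8487 + sqrt(190) / 1726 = -80.61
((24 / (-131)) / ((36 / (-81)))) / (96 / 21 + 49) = 126 / 16375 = 0.01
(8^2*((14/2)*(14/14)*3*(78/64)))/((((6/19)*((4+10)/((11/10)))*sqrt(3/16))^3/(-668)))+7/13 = -207581.35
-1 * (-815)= 815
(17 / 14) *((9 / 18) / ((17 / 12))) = 3 / 7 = 0.43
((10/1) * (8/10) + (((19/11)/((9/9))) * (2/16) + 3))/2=987/176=5.61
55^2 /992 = 3025 /992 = 3.05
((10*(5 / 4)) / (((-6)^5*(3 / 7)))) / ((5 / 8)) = -35 / 5832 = -0.01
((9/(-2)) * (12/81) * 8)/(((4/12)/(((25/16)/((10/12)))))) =-30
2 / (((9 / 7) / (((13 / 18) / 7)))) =13 / 81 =0.16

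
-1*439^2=-192721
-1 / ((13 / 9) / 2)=-18 / 13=-1.38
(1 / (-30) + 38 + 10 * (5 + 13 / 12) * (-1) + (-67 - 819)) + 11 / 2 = -27101 / 30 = -903.37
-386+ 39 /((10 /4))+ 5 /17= -31459 /85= -370.11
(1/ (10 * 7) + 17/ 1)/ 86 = 1191/ 6020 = 0.20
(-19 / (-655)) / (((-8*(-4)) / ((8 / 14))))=19 / 36680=0.00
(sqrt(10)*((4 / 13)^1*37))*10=1480*sqrt(10) / 13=360.01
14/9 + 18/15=124/45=2.76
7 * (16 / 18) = 6.22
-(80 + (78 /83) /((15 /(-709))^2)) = -13567706 /6225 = -2179.55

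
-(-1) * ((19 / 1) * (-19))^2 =130321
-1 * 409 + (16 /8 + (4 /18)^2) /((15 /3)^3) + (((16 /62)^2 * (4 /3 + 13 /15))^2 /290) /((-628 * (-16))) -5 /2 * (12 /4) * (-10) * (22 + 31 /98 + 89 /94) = 1335.75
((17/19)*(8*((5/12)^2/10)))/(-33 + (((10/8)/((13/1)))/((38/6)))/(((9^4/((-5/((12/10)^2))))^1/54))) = -0.00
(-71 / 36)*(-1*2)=71 / 18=3.94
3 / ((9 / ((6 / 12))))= 1 / 6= 0.17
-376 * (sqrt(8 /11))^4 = -24064 /121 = -198.88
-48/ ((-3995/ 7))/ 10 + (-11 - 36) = -938657/ 19975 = -46.99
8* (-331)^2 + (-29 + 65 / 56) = 49081769 / 56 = 876460.16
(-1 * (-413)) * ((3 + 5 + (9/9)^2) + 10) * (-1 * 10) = -78470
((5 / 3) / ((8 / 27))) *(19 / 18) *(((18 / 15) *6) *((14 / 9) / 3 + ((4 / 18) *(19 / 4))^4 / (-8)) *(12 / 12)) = 5797565 / 373248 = 15.53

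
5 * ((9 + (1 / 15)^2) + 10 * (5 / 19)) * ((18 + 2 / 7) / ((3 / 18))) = 12734464 / 1995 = 6383.19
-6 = -6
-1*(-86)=86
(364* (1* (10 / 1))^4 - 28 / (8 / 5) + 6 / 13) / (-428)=-94639557 / 11128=-8504.63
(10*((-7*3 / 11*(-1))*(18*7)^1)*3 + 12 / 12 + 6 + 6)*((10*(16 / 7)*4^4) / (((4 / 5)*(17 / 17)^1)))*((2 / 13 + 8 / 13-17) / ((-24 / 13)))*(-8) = -3719060058.87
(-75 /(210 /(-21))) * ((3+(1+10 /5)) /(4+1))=9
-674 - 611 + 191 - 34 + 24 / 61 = -68784 / 61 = -1127.61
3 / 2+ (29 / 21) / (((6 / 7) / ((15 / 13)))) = 131 / 39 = 3.36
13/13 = 1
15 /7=2.14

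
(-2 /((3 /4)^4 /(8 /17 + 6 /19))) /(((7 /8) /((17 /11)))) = -1040384 /118503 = -8.78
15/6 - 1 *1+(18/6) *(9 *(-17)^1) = -915/2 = -457.50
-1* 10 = -10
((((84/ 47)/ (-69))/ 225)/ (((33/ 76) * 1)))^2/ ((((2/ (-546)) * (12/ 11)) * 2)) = -0.00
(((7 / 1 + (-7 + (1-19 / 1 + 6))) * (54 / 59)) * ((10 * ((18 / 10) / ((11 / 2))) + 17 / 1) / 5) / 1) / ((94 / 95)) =-45.01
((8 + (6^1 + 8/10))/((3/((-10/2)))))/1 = -74/3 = -24.67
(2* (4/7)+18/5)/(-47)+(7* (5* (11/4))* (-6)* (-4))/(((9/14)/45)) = 265996334/1645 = 161699.90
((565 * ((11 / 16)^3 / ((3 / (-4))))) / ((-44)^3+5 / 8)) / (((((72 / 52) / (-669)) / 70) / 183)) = -4654495320475 / 261683328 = -17786.75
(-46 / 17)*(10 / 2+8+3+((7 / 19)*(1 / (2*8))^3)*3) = -28639715 / 661504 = -43.29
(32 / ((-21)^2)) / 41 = 32 / 18081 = 0.00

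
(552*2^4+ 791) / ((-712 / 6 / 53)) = -1530057 / 356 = -4297.91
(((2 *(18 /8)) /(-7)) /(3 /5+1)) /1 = -45 /112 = -0.40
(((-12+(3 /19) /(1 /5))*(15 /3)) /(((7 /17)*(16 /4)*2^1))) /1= -18105 /1064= -17.02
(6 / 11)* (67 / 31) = 402 / 341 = 1.18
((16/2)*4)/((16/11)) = 22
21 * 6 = 126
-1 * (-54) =54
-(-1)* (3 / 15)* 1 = 1 / 5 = 0.20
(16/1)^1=16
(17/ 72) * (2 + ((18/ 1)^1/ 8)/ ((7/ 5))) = 1717/ 2016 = 0.85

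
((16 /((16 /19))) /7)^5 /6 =2476099 /100842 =24.55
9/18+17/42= 0.90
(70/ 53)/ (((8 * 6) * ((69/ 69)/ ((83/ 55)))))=581/ 13992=0.04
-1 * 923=-923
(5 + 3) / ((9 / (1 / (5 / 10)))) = 16 / 9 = 1.78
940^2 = 883600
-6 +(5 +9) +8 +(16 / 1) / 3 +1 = 67 / 3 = 22.33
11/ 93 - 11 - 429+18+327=-8824/ 93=-94.88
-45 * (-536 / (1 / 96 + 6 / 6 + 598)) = 463104 / 11501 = 40.27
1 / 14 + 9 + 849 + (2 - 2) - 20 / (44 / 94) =125563 / 154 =815.34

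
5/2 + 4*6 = 53/2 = 26.50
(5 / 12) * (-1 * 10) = -25 / 6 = -4.17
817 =817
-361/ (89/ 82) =-29602/ 89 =-332.61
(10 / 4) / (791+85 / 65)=13 / 4120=0.00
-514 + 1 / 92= -47287 / 92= -513.99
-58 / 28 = -29 / 14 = -2.07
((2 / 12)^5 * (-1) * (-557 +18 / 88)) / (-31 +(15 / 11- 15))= -24499 / 15272064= -0.00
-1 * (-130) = 130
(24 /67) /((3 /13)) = 104 /67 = 1.55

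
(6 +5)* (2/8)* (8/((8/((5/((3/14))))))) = 385/6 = 64.17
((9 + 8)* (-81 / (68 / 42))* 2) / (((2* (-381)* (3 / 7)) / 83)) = 109809 / 254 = 432.32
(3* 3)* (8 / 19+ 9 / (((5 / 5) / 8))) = 12384 / 19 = 651.79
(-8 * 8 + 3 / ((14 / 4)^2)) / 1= -3124 / 49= -63.76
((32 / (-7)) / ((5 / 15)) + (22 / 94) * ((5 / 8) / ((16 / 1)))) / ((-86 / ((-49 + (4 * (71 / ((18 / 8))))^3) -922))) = 845696819104147 / 2640169728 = 320319.11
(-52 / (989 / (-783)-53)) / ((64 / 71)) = 722709 / 679808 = 1.06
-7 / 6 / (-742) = 1 / 636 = 0.00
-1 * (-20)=20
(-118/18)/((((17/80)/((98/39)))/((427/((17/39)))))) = -75937.38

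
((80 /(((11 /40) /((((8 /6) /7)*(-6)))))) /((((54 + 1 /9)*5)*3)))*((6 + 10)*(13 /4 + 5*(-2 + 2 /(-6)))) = 2068480 /37499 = 55.16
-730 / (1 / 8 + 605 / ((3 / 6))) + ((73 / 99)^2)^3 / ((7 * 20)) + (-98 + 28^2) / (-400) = -1407939613696403971 / 607631288423405400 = -2.32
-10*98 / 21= -140 / 3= -46.67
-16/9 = -1.78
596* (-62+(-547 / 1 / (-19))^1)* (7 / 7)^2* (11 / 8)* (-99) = 102386691 / 38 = 2694386.61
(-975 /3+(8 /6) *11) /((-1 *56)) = 133 /24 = 5.54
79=79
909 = 909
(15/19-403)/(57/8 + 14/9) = -550224/11875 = -46.33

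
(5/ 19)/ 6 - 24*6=-16411/ 114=-143.96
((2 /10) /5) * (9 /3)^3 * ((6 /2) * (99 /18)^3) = 107811 /200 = 539.06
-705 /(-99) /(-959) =-235 /31647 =-0.01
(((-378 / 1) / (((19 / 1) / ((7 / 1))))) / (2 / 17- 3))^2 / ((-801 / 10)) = -936360 / 32129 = -29.14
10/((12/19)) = 95/6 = 15.83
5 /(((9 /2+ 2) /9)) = 90 /13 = 6.92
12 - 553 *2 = -1094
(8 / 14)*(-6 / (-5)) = 24 / 35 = 0.69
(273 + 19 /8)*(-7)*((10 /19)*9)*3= -2081835 /76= -27392.57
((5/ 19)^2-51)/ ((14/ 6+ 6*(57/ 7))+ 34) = -386106/ 645829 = -0.60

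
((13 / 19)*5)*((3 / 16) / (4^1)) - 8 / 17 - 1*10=-213133 / 20672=-10.31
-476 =-476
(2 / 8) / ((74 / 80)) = 0.27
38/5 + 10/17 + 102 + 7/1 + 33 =12766/85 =150.19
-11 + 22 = 11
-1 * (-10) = 10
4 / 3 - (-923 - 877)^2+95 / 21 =-22679959 / 7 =-3239994.14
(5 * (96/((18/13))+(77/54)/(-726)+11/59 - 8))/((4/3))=64678595/280368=230.69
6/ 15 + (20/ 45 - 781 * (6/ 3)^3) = -281122/ 45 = -6247.16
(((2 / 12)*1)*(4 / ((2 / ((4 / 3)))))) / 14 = 2 / 63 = 0.03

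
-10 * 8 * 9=-720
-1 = -1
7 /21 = 1 /3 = 0.33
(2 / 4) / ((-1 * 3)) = -1 / 6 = -0.17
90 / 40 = 9 / 4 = 2.25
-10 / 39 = -0.26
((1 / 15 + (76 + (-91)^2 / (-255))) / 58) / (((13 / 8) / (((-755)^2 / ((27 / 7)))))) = 35483828240 / 519129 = 68352.62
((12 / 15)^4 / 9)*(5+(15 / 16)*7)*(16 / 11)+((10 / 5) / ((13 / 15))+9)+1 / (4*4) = 12.14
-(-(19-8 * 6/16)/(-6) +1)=-11/3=-3.67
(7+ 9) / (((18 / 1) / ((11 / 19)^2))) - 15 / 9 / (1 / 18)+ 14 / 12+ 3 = -165929 / 6498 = -25.54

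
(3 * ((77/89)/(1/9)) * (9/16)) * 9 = 168399/1424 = 118.26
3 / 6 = 1 / 2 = 0.50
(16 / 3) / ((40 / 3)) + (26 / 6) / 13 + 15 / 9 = 12 / 5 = 2.40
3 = 3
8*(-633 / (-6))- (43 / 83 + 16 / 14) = 489399 / 581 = 842.34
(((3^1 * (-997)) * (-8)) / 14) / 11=11964 / 77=155.38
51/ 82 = 0.62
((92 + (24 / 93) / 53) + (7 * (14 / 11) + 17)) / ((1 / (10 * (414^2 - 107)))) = 3650269650510 / 18073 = 201973643.03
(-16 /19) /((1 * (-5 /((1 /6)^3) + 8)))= 1 /1273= 0.00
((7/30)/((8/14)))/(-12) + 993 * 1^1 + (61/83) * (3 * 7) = 120523933/119520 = 1008.40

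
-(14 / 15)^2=-196 / 225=-0.87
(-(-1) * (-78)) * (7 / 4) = -273 / 2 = -136.50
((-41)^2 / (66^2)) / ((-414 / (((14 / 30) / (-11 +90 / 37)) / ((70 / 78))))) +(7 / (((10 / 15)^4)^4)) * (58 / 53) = 15611103907971241193 / 3102582229401600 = 5031.65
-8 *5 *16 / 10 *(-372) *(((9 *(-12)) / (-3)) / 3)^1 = 285696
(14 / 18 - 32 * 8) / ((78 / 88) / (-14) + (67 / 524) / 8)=741434848 / 137493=5392.53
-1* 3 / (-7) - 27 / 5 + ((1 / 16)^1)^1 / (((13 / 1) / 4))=-9013 / 1820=-4.95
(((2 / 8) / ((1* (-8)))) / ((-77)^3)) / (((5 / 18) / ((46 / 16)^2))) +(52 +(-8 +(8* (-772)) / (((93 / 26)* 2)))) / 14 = -12721732482667 / 217382753280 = -58.52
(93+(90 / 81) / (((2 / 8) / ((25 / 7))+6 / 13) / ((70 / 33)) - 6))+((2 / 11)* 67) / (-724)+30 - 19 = 1946095637153 / 18750334086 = 103.79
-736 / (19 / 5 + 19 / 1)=-1840 / 57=-32.28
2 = 2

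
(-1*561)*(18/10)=-5049/5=-1009.80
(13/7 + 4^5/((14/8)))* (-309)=-181383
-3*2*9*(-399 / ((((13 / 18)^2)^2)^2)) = 237436070570496 / 815730721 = 291071.63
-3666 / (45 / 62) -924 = -89624 / 15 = -5974.93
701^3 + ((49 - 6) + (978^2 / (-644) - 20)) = 55459772843 / 161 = 344470638.78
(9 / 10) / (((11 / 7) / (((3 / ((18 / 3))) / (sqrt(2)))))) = 63* sqrt(2) / 440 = 0.20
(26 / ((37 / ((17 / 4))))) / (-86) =-221 / 6364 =-0.03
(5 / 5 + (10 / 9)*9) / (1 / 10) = 110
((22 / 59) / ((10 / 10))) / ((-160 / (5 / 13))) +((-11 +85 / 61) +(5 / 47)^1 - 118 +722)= 20916745695 / 35183824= 594.50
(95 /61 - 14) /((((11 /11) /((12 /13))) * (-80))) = 2277 /15860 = 0.14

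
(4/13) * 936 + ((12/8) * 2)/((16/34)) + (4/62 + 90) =95341/248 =384.44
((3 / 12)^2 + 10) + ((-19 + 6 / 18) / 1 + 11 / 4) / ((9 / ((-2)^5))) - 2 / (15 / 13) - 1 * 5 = 129431 / 2160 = 59.92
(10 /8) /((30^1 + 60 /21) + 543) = 35 /16124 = 0.00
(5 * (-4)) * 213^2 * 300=-272214000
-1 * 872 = -872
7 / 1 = 7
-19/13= -1.46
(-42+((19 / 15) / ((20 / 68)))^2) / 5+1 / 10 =-4.59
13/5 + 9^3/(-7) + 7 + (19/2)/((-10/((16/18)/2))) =-29914/315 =-94.97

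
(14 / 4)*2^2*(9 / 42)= 3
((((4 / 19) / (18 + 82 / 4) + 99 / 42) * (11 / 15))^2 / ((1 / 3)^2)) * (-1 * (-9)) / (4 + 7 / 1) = 430106121 / 19457900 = 22.10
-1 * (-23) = 23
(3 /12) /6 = 1 /24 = 0.04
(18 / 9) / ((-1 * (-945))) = 2 / 945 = 0.00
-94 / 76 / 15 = -47 / 570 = -0.08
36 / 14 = 18 / 7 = 2.57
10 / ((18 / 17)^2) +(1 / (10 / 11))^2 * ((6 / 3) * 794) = 7818119 / 4050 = 1930.40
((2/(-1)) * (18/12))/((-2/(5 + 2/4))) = 33/4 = 8.25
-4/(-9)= 4/9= 0.44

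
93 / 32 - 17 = -451 / 32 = -14.09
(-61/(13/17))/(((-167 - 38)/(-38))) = -39406/2665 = -14.79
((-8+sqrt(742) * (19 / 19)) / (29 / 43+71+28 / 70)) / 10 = -43 / 3874+43 * sqrt(742) / 30992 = 0.03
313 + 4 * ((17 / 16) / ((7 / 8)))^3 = 219631 / 686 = 320.16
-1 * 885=-885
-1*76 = -76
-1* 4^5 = -1024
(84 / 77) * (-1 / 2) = -6 / 11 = -0.55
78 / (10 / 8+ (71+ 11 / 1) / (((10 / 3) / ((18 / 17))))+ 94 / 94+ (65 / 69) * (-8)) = 1829880 / 487049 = 3.76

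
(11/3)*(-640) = -7040/3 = -2346.67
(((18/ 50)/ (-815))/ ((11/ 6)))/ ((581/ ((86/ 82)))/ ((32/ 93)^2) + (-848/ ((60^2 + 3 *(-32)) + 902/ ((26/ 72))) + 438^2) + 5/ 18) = -69569943552/ 56745573030548496875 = -0.00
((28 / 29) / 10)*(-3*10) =-2.90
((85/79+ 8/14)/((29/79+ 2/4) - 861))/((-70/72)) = 65592/33295745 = 0.00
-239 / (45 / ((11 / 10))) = -2629 / 450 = -5.84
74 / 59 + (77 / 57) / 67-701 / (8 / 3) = -471552871 / 1802568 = -261.60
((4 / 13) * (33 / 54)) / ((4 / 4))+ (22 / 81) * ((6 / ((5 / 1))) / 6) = 1276 / 5265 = 0.24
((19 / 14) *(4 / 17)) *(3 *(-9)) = -8.62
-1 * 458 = -458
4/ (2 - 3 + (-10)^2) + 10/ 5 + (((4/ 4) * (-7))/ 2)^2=5659/ 396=14.29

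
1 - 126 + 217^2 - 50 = 46914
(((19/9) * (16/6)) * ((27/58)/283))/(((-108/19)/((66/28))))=-3971/1034082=-0.00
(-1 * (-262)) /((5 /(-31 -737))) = -201216 /5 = -40243.20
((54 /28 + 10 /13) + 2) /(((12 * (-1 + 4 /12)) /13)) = -855 /112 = -7.63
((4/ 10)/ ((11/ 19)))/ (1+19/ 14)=532/ 1815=0.29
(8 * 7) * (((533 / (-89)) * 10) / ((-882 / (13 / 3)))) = 277160 / 16821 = 16.48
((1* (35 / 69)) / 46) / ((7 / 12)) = 10 / 529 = 0.02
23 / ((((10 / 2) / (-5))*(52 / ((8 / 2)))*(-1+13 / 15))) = 345 / 26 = 13.27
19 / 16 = 1.19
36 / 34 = 18 / 17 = 1.06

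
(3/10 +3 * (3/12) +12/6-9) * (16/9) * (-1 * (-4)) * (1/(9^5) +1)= -22486240/531441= -42.31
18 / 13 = 1.38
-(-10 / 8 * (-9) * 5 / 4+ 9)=-369 / 16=-23.06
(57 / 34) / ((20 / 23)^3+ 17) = 231173 / 2434842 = 0.09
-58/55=-1.05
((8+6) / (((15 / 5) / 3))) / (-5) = -14 / 5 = -2.80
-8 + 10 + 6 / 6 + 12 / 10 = 21 / 5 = 4.20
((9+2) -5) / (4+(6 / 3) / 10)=10 / 7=1.43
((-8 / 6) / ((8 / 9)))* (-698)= 1047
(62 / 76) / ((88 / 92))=0.85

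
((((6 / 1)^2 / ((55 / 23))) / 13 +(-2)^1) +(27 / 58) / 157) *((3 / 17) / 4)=-16387521 / 442733720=-0.04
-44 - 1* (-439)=395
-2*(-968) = 1936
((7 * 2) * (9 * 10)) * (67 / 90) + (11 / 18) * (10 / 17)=143569 / 153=938.36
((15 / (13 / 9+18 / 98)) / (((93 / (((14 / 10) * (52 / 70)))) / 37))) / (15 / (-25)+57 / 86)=2026934 / 33387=60.71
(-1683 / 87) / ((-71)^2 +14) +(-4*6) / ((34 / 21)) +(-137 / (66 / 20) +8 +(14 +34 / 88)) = -3723395113 / 109653060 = -33.96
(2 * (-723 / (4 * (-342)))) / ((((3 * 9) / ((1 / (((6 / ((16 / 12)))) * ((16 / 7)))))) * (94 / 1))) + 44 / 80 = 114583907 / 208319040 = 0.55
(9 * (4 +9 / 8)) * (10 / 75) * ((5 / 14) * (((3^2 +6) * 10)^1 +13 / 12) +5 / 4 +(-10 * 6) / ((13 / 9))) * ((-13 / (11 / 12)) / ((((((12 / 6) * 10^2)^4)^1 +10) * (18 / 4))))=-34973 / 211200001320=-0.00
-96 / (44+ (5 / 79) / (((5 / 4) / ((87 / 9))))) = -1422 / 659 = -2.16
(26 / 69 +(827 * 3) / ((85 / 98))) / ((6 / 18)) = 16778732 / 1955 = 8582.47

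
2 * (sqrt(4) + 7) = 18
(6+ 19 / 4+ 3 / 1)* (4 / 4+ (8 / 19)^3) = 405405 / 27436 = 14.78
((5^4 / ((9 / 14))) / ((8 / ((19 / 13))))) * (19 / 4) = 1579375 / 1872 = 843.68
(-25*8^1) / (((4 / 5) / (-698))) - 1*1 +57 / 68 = 11865989 / 68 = 174499.84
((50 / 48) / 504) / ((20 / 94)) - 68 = -1644821 / 24192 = -67.99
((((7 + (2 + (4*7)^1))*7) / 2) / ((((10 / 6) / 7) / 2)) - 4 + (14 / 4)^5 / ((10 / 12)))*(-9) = -246825 / 16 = -15426.56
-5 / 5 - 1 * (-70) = 69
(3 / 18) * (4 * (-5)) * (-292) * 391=1141720 / 3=380573.33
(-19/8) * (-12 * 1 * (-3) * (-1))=171/2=85.50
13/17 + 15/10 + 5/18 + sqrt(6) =sqrt(6) + 389/153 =4.99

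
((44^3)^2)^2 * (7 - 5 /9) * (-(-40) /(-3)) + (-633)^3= -122157490602130854043219 /27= -4524351503782624223822.93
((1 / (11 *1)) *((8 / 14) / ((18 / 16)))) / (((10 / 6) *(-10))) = -16 / 5775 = -0.00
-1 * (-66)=66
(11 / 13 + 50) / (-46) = -661 / 598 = -1.11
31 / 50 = 0.62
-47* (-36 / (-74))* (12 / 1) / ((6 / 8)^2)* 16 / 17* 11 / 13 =-3176448 / 8177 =-388.46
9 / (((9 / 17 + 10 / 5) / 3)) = 459 / 43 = 10.67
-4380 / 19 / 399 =-0.58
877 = 877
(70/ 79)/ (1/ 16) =1120/ 79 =14.18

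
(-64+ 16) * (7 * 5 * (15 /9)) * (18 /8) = -6300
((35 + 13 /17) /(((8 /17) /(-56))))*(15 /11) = -5803.64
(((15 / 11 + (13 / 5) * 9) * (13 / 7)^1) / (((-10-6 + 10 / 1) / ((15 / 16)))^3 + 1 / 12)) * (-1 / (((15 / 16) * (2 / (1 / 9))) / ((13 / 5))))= 2455232 / 90804021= 0.03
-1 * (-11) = 11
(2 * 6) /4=3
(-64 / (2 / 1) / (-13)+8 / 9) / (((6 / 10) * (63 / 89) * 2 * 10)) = 1246 / 3159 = 0.39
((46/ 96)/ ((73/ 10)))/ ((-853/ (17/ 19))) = -1955/ 28394664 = -0.00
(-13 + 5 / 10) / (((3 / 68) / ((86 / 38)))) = -36550 / 57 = -641.23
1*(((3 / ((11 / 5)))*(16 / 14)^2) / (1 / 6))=5760 / 539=10.69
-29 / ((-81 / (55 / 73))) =1595 / 5913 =0.27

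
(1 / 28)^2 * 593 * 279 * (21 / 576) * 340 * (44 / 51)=2256.84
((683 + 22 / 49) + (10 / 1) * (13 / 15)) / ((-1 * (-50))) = 13.84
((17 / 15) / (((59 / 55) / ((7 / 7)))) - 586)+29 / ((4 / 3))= -398741 / 708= -563.19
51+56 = 107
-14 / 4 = -7 / 2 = -3.50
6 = 6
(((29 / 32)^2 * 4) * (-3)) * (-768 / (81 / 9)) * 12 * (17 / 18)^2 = 243049 / 27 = 9001.81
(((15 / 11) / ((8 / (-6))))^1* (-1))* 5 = 225 / 44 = 5.11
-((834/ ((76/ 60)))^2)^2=-24492281300010000/ 130321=-187938101303.78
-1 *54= -54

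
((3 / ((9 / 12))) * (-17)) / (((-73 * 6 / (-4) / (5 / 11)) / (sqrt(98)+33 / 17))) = -4760 * sqrt(2) / 2409 - 40 / 73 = -3.34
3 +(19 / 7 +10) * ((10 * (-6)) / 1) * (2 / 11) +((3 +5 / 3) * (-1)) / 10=-157274 / 1155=-136.17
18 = 18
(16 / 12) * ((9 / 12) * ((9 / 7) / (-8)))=-9 / 56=-0.16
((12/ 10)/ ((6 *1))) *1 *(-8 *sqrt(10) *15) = -24 *sqrt(10) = -75.89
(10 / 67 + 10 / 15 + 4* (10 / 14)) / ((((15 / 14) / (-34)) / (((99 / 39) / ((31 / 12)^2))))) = -185551872 / 4185155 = -44.34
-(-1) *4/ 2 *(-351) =-702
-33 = -33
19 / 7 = 2.71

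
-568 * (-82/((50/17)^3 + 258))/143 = 114413944/99567611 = 1.15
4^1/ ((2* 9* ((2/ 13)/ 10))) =130/ 9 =14.44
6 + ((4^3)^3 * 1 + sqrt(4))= 262152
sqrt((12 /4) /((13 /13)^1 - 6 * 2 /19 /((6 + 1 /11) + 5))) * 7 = 12.49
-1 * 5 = -5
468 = 468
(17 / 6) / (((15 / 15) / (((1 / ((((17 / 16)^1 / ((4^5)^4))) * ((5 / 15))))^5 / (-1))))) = -68242365001225056980250881939018440142644021819555824092793513443328 / 83521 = -817068342108272853297384900000000000000000000000000000000000000.00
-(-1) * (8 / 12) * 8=16 / 3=5.33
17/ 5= 3.40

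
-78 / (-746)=39 / 373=0.10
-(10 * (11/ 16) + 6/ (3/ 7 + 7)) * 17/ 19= -13583/ 1976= -6.87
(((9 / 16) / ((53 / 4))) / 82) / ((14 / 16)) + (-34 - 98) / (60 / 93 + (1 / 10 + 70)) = -12698709 / 6808009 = -1.87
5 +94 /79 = 489 /79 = 6.19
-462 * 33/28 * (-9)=9801/2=4900.50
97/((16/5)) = 485/16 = 30.31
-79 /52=-1.52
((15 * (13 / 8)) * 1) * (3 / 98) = 585 / 784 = 0.75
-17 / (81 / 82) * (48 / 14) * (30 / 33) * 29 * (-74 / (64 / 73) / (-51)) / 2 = -16057445 / 12474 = -1287.27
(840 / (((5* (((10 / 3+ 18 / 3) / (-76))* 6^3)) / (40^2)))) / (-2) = 5066.67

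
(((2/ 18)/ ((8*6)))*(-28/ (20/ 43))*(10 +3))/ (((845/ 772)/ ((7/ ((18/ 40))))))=-406651/ 15795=-25.75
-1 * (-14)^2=-196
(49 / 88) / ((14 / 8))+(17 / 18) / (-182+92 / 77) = 862687 / 2756556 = 0.31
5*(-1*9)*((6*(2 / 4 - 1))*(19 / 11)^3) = 925965 / 1331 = 695.69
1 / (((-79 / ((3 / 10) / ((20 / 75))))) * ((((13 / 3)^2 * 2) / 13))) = -81 / 16432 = -0.00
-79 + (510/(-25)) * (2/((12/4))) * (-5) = -11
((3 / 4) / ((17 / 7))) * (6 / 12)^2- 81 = -80.92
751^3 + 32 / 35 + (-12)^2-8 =14824771077 / 35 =423564887.91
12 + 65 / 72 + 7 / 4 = 1055 / 72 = 14.65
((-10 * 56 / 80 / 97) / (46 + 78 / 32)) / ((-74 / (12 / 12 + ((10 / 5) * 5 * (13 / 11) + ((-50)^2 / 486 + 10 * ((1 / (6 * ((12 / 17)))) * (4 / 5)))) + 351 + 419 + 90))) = 131703152 / 7434882675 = 0.02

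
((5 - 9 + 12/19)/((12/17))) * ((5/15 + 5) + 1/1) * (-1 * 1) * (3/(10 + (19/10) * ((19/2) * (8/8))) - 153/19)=-451696/1881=-240.14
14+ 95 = 109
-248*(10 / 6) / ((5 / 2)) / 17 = -496 / 51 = -9.73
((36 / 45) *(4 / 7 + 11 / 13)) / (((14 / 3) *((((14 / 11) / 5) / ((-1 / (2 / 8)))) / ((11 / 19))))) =-187308 / 84721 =-2.21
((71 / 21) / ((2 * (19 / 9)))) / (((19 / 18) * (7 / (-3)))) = -5751 / 17689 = -0.33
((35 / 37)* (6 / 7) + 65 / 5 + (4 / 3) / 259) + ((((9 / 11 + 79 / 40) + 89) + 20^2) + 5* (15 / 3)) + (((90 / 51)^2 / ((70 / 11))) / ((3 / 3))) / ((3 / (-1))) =52409827517 / 98803320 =530.45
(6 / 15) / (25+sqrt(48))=10 / 577 - 8 * sqrt(3) / 2885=0.01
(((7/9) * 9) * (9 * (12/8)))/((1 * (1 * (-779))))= -189/1558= -0.12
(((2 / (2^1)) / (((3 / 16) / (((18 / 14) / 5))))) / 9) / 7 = 16 / 735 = 0.02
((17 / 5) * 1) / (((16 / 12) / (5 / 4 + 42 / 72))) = 187 / 40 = 4.68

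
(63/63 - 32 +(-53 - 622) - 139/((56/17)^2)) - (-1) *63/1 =-2056619/3136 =-655.81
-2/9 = -0.22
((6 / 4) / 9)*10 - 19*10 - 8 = -589 / 3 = -196.33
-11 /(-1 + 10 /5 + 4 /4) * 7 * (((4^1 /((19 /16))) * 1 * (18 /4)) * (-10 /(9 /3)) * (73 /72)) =112420 /57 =1972.28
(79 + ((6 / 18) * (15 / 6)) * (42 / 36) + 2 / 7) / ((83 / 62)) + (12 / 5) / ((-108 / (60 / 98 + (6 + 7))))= 7277801 / 122010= 59.65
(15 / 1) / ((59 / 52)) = 780 / 59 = 13.22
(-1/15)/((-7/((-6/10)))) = -1/175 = -0.01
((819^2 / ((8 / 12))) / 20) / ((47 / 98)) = 98601867 / 940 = 104895.60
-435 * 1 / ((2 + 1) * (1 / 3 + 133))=-87 / 80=-1.09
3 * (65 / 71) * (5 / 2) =975 / 142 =6.87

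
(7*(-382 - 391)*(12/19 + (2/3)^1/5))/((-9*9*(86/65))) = 7667387/198531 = 38.62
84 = 84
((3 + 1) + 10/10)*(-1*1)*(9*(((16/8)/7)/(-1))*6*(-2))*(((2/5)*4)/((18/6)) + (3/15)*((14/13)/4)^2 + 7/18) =-170970/1183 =-144.52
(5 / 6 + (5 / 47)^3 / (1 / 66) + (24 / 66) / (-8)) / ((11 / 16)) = 47546368 / 37687749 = 1.26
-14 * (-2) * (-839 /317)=-23492 /317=-74.11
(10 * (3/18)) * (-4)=-6.67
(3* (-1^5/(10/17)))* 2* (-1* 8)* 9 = 3672/5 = 734.40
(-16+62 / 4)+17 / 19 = 15 / 38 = 0.39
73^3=389017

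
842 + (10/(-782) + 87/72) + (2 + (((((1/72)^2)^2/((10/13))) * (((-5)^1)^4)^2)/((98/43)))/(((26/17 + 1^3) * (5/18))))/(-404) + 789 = 75447097664246557/46224441704448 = 1632.19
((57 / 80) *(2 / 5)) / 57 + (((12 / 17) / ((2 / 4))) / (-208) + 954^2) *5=201135634721 / 44200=4550579.97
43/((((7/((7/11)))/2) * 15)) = 0.52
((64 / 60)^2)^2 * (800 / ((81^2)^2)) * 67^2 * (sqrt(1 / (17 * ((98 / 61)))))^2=287130517504 / 72612285150825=0.00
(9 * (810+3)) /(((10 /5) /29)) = 212193 /2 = 106096.50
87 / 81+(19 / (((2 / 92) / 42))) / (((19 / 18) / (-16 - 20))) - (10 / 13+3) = -439430482 / 351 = -1251938.70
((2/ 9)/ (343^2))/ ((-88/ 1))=-1/ 46589004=-0.00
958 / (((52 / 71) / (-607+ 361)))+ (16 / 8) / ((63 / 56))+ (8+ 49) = -37641086 / 117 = -321718.68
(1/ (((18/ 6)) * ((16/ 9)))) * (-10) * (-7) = 105/ 8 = 13.12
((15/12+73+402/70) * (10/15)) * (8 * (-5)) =-14932/7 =-2133.14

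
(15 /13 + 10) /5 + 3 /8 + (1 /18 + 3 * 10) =30571 /936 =32.66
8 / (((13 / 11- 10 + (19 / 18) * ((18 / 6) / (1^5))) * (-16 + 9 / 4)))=192 / 1865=0.10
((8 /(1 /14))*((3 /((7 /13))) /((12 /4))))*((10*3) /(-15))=-416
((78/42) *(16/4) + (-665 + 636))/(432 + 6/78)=-1963/39319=-0.05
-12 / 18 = -2 / 3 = -0.67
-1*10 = -10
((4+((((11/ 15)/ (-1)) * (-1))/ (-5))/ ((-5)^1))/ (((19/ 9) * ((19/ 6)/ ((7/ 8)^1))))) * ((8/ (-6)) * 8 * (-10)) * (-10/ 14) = -72528/ 1805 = -40.18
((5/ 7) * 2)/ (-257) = -10/ 1799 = -0.01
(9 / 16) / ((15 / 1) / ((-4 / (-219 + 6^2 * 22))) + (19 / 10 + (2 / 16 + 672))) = -15 / 39326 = -0.00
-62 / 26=-31 / 13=-2.38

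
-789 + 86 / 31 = -24373 / 31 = -786.23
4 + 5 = 9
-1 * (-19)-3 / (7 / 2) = 127 / 7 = 18.14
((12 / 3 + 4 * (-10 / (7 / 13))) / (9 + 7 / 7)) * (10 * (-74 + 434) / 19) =-1331.73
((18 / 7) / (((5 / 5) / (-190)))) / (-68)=855 / 119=7.18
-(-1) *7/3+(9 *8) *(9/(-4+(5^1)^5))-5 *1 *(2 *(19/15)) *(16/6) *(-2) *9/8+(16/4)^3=1334611/9363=142.54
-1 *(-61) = 61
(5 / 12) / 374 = 5 / 4488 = 0.00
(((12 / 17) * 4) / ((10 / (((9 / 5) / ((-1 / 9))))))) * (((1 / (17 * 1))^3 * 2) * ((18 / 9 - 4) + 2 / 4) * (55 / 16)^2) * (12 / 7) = 264627 / 4677176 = 0.06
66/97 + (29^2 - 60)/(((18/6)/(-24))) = -605990/97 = -6247.32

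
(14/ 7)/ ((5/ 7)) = 14/ 5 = 2.80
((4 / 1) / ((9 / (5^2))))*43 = 4300 / 9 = 477.78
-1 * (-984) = 984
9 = 9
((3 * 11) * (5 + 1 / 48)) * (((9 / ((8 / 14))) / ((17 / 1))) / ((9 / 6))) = 55671 / 544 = 102.34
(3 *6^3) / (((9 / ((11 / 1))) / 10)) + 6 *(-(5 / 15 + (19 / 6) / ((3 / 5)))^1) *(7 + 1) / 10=118396 / 15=7893.07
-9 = -9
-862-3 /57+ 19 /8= -130671 /152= -859.68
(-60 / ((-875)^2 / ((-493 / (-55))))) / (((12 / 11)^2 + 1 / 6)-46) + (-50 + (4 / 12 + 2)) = -3548496906757 / 74444015625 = -47.67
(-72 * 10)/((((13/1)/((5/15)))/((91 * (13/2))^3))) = -3820604970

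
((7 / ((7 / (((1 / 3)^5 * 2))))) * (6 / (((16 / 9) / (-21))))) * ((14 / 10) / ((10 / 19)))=-931 / 600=-1.55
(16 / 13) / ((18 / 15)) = 40 / 39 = 1.03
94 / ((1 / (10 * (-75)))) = -70500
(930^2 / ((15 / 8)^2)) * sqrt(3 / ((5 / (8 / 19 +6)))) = 246016 * sqrt(34770) / 95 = 482883.20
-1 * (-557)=557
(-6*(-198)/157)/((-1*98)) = -594/7693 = -0.08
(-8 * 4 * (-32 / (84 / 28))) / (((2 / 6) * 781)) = 1024 / 781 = 1.31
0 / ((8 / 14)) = 0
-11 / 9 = -1.22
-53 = -53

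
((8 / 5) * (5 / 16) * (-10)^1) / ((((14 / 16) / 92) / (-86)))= 45211.43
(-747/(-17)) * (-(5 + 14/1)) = -14193/17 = -834.88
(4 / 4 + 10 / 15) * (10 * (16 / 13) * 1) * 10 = 8000 / 39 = 205.13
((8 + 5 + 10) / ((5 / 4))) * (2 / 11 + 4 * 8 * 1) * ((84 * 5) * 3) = 8207136 / 11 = 746103.27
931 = 931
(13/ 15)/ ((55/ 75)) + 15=178/ 11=16.18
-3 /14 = -0.21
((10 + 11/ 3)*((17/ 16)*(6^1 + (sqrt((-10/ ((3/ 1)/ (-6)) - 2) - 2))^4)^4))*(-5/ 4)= -1026332224685/ 12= -85527685390.42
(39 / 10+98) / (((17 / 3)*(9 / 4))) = 2038 / 255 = 7.99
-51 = -51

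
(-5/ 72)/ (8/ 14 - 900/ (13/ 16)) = 455/ 7253856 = 0.00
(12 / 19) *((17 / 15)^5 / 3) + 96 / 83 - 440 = -525058632476 / 1197534375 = -438.45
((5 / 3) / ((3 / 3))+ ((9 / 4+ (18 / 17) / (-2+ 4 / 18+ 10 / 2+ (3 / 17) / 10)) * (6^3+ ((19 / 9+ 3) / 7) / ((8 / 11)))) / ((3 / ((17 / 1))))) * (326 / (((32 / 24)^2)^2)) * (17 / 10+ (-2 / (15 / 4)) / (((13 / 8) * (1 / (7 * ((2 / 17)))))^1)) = 2097920350892583 / 4487155712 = 467539.01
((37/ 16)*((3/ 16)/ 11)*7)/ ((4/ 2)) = 777/ 5632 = 0.14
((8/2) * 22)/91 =88/91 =0.97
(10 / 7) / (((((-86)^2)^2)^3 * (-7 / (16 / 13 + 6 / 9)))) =-185 / 78195562960454434306366464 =-0.00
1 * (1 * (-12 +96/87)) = -316/29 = -10.90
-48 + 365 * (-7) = -2603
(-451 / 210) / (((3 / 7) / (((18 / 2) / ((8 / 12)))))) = -1353 / 20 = -67.65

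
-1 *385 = -385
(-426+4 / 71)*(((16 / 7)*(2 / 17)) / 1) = -967744 / 8449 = -114.54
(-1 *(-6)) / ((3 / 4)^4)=18.96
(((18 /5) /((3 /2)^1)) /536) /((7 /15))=9 /938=0.01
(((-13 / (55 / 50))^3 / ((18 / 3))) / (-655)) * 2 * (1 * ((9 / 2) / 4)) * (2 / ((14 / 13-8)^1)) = -142805 / 523083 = -0.27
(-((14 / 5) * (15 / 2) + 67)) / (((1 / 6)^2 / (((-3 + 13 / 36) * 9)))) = 75240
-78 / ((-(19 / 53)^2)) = 219102 / 361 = 606.93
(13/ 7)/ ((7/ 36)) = 468/ 49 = 9.55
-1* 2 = -2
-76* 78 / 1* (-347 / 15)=137134.40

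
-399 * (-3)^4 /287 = -4617 /41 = -112.61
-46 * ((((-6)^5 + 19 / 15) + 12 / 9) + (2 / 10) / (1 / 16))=1787146 / 5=357429.20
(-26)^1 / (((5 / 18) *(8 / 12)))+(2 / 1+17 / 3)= -1991 / 15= -132.73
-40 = -40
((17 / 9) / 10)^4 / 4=83521 / 262440000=0.00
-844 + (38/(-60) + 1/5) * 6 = -4233/5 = -846.60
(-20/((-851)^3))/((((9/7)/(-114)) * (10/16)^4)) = -4358144/231110644125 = -0.00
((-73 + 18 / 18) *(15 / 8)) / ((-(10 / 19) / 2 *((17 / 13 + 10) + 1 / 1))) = 6669 / 160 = 41.68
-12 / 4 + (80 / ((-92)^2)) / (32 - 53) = -33332 / 11109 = -3.00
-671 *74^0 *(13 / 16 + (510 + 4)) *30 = -82905405 / 8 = -10363175.62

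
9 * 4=36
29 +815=844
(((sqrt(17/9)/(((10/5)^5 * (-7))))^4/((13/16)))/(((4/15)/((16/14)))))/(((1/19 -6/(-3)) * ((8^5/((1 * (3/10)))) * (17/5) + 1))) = 5491/559951768867405824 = 0.00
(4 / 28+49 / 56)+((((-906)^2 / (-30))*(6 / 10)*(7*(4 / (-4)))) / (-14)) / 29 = -11450379 / 40600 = -282.03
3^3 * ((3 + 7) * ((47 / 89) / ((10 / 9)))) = 11421 / 89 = 128.33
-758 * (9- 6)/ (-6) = 379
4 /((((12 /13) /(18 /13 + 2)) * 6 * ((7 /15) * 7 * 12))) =55 /882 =0.06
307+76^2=6083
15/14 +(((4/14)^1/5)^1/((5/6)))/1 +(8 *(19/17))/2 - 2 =3069/850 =3.61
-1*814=-814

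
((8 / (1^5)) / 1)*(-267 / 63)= -33.90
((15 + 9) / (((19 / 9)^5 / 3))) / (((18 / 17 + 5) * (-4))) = -18068994 / 255038197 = -0.07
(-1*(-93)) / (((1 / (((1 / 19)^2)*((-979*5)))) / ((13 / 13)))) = -455235 / 361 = -1261.04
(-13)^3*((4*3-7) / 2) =-10985 / 2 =-5492.50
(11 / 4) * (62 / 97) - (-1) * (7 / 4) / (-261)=177323 / 101268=1.75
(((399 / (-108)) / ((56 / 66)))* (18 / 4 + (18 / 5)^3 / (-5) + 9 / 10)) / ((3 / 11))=627627 / 10000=62.76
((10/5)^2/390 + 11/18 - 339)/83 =-395903/97110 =-4.08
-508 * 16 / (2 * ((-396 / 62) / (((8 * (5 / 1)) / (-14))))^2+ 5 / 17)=-6639356800 / 8404483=-789.98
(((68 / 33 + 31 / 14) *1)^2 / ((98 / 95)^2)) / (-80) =-7040628125 / 32798658816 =-0.21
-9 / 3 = -3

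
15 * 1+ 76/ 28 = 124/ 7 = 17.71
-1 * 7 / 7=-1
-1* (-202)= 202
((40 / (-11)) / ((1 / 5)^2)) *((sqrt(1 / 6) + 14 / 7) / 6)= -1000 / 33- 250 *sqrt(6) / 99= -36.49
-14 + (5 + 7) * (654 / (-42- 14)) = -1079 / 7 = -154.14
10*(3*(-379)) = -11370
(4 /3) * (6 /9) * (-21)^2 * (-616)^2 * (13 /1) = 1933707776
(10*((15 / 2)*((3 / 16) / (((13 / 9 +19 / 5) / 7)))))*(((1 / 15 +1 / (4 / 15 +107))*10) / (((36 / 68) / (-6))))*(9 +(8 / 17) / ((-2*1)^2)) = -1119313125 / 759448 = -1473.85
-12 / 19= -0.63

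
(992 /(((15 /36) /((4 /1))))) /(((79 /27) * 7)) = 464.97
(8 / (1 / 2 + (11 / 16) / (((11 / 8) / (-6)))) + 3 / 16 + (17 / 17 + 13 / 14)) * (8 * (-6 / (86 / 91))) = 23673 / 430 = 55.05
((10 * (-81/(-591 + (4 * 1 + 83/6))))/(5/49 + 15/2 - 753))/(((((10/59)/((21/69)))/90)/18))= -31865989680/5777956753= -5.52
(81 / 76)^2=6561 / 5776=1.14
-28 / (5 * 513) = -28 / 2565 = -0.01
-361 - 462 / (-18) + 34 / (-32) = -16147 / 48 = -336.40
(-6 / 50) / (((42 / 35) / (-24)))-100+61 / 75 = -7259 / 75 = -96.79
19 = 19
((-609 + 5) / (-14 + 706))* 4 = -3.49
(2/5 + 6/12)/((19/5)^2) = 45/722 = 0.06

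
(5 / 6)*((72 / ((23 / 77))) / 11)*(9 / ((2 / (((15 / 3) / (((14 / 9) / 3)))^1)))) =18225 / 23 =792.39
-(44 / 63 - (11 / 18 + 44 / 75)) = 1573 / 3150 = 0.50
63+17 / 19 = 1214 / 19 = 63.89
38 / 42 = 19 / 21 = 0.90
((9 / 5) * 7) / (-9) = -7 / 5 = -1.40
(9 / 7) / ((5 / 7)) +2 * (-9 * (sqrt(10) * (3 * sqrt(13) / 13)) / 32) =9 / 5 -27 * sqrt(130) / 208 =0.32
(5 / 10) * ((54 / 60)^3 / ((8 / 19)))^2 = 191850201 / 128000000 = 1.50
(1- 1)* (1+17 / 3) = 0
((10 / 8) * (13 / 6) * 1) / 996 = 65 / 23904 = 0.00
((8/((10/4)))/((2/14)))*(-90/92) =-504/23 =-21.91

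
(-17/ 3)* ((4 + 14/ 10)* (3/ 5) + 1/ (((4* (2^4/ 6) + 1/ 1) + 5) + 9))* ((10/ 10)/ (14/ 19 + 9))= -679592/ 356125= -1.91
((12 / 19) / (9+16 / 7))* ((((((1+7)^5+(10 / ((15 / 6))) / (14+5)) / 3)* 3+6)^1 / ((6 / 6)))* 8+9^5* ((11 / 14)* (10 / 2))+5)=788706330 / 28519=27655.47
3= 3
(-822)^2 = 675684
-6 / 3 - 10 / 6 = -11 / 3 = -3.67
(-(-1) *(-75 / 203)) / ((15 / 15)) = -75 / 203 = -0.37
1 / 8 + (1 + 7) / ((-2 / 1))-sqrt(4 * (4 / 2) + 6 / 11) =-31 / 8-sqrt(1034) / 11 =-6.80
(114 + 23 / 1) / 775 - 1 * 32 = -24663 / 775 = -31.82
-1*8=-8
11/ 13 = 0.85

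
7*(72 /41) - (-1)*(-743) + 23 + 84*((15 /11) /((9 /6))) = -284736 /451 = -631.34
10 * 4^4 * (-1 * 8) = -20480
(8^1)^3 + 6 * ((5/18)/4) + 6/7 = 43115/84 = 513.27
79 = 79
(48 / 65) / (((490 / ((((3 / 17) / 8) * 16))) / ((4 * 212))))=122112 / 270725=0.45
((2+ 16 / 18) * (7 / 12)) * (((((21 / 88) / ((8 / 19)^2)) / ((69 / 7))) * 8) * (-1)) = -1609699 / 874368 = -1.84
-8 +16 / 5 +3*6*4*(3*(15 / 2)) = 8076 / 5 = 1615.20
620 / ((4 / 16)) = 2480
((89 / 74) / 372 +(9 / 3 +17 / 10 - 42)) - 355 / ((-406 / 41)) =-1.45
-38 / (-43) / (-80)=-19 / 1720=-0.01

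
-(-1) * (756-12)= 744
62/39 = 1.59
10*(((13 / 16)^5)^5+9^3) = 4620621719881970502538813337293985 / 633825300114114700748351602688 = 7290.06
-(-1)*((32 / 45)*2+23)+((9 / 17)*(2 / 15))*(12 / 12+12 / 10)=94009 / 3825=24.58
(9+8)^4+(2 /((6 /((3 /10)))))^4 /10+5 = 8352600001 /100000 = 83526.00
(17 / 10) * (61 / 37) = 1037 / 370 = 2.80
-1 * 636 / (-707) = 636 / 707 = 0.90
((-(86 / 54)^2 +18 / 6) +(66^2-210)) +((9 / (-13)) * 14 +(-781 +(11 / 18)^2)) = 127224737 / 37908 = 3356.14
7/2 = 3.50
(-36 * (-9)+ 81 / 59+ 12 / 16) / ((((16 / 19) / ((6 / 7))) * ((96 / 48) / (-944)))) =-626715 / 4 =-156678.75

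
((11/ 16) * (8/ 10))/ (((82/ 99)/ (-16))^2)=1724976/ 8405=205.23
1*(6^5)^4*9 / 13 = 32905425960566784 / 13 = 2531186612351291.08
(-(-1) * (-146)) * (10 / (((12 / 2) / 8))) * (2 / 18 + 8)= -426320 / 27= -15789.63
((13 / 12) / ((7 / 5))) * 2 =65 / 42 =1.55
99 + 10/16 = 99.62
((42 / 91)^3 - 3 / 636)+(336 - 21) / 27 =16432525 / 1397292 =11.76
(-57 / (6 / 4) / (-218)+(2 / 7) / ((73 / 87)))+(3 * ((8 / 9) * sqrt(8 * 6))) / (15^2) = 32 * sqrt(3) / 675+28675 / 55699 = 0.60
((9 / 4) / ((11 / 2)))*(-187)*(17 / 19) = -2601 / 38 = -68.45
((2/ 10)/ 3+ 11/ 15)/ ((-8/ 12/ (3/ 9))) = -2/ 5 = -0.40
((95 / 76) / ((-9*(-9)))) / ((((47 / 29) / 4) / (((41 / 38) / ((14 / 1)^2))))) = 5945 / 28354536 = 0.00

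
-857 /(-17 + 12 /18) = 2571 /49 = 52.47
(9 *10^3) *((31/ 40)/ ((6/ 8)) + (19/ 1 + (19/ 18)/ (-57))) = 540400/ 3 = 180133.33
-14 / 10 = -7 / 5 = -1.40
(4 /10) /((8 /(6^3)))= 54 /5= 10.80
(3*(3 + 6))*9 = 243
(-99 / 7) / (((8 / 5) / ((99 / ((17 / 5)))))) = -257.38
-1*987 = -987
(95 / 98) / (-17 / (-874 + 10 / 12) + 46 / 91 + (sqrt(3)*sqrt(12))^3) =99541 / 22233736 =0.00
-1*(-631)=631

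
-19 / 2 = -9.50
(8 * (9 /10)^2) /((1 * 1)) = 162 /25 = 6.48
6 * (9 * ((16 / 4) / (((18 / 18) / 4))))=864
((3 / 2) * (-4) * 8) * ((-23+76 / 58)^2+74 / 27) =-171912656 / 7569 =-22712.73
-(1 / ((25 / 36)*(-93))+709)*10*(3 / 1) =-3296778 / 155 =-21269.54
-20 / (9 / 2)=-40 / 9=-4.44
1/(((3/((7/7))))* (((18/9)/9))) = 3/2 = 1.50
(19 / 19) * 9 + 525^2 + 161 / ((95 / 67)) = 26196017 / 95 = 275747.55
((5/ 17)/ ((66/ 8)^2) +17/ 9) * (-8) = -93464/ 6171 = -15.15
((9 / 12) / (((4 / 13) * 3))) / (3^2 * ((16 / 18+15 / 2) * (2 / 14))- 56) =-91 / 5064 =-0.02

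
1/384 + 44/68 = 4241/6528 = 0.65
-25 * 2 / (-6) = 25 / 3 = 8.33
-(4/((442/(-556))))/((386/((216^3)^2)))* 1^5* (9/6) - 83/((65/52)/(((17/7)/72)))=53361632432658951337/26871390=1985815859643.25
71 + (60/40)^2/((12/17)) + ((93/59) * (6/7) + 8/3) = 1550341/19824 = 78.21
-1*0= 0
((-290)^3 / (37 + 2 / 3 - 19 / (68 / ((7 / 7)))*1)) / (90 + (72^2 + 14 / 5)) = -3153750 / 25511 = -123.62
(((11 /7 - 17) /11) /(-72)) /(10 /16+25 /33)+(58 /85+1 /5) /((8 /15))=579771 /347480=1.67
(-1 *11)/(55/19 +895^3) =-209/13621430180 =-0.00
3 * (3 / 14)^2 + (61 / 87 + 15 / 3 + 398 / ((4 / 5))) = 503.34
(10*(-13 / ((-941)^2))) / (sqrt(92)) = -65*sqrt(23) / 20366063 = -0.00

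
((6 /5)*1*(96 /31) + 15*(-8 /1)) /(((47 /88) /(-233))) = 369564096 /7285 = 50729.46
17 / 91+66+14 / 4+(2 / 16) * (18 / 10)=254479 / 3640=69.91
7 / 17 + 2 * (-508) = -17265 / 17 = -1015.59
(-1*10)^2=100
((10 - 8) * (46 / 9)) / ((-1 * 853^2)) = -92 / 6548481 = -0.00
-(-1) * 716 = 716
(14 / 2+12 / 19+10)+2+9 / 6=803 / 38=21.13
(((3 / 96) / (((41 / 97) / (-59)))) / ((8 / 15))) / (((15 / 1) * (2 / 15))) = -4.09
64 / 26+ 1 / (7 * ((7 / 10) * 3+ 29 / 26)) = 47661 / 19019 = 2.51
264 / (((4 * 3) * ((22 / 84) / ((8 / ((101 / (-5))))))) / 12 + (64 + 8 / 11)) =4878720 / 1183939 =4.12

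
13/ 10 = 1.30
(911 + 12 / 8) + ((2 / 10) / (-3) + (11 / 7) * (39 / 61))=11701141 / 12810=913.44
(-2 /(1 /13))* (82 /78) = -82 /3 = -27.33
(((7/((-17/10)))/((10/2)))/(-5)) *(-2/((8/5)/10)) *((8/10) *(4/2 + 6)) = -224/17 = -13.18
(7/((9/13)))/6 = 91/54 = 1.69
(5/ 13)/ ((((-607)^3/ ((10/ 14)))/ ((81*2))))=-4050/ 20352017413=-0.00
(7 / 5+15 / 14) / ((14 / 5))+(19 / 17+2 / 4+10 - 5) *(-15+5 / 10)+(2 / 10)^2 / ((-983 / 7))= -1946247531 / 20470975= -95.07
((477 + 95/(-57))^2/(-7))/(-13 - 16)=2033476/1827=1113.01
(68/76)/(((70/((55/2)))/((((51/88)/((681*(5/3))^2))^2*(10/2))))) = 0.00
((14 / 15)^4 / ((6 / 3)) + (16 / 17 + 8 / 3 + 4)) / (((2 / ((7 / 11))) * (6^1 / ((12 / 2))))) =24059126 / 9466875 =2.54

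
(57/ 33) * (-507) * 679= -6540807/ 11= -594618.82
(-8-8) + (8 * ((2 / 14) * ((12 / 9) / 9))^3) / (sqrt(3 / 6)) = -16 + 512 * sqrt(2) / 6751269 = -16.00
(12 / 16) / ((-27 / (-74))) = 37 / 18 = 2.06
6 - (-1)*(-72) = -66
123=123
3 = 3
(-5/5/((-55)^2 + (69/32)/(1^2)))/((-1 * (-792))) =-4/9590031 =-0.00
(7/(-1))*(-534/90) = 623/15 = 41.53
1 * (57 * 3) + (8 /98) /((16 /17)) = 33533 /196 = 171.09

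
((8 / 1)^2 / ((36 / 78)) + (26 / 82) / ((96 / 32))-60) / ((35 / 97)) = 939833 / 4305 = 218.31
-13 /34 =-0.38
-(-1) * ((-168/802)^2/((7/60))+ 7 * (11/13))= 13167917/2090413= 6.30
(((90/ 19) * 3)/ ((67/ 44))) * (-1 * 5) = -59400/ 1273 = -46.66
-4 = -4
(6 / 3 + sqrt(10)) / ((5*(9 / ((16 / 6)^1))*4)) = 4 / 135 + 2*sqrt(10) / 135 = 0.08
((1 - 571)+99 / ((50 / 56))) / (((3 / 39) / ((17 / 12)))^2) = -93432833 / 600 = -155721.39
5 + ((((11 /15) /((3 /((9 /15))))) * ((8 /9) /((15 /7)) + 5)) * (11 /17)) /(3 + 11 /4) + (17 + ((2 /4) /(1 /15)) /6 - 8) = 14288623 /931500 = 15.34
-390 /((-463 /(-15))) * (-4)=23400 /463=50.54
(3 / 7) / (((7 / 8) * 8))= 0.06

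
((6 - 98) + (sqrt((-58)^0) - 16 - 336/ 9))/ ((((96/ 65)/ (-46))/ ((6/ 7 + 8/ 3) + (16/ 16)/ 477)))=7621074955/ 480816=15850.29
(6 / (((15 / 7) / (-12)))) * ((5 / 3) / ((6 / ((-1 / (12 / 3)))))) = 7 / 3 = 2.33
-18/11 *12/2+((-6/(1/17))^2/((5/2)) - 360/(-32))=915867/220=4163.03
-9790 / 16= -4895 / 8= -611.88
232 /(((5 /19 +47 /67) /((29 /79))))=2141186 /24253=88.29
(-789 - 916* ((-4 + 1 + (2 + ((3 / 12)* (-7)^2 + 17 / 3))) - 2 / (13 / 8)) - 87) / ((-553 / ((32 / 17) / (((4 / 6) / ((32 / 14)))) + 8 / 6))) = 214.66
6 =6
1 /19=0.05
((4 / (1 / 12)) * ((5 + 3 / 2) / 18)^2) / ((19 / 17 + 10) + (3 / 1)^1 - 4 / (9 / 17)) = 2873 / 3012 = 0.95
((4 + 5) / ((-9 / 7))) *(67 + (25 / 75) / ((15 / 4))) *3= -21133 / 15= -1408.87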